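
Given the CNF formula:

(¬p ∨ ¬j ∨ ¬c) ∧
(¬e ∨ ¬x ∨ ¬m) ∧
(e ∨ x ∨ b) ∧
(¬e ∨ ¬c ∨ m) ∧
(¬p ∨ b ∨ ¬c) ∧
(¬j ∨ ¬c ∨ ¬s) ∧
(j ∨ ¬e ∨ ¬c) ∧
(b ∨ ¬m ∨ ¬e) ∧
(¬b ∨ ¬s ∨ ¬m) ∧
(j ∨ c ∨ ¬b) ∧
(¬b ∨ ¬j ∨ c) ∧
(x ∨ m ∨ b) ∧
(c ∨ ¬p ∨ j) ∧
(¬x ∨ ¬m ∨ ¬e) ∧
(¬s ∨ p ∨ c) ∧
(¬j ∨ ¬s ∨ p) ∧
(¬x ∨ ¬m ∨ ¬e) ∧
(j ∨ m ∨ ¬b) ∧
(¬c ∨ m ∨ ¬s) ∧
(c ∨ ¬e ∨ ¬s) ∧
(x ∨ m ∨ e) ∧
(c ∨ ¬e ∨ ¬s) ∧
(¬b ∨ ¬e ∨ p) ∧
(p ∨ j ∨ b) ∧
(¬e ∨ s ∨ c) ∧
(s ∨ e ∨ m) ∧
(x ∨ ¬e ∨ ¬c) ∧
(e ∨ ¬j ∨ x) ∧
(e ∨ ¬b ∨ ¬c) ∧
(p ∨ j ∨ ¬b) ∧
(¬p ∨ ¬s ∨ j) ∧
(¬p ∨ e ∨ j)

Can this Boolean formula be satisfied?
Yes

Yes, the formula is satisfiable.

One satisfying assignment is: p=False, b=False, j=True, s=False, m=True, c=False, e=False, x=True

Verification: With this assignment, all 32 clauses evaluate to true.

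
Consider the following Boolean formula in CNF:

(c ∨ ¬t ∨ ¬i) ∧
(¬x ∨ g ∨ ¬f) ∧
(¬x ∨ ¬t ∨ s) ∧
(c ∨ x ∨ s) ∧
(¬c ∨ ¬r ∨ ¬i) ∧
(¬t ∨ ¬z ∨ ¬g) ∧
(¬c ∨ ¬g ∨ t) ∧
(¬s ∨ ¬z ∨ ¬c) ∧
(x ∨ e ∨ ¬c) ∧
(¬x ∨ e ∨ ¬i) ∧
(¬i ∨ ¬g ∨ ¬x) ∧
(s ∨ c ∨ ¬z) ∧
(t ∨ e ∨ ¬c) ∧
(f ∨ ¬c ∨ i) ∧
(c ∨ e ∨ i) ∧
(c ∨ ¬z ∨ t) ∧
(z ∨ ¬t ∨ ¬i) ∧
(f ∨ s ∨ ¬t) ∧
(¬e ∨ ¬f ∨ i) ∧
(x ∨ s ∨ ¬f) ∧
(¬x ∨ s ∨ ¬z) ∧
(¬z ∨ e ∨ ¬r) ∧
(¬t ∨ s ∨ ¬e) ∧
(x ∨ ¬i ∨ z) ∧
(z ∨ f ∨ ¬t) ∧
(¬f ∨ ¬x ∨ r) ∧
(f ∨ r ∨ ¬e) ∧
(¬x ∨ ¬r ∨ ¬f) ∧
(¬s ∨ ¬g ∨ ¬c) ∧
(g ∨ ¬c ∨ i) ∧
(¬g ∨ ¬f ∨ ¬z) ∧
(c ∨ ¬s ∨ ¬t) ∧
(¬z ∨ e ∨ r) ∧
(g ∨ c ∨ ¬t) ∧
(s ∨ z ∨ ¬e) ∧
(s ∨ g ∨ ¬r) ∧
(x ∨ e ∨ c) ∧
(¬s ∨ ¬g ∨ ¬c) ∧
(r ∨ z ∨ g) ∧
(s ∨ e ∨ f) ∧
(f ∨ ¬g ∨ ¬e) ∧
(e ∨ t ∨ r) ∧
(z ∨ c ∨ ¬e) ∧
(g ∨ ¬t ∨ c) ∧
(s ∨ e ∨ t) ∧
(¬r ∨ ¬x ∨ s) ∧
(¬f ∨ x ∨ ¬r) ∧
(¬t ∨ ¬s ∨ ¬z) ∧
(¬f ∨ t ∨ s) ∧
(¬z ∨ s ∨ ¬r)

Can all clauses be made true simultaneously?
No

No, the formula is not satisfiable.

No assignment of truth values to the variables can make all 50 clauses true simultaneously.

The formula is UNSAT (unsatisfiable).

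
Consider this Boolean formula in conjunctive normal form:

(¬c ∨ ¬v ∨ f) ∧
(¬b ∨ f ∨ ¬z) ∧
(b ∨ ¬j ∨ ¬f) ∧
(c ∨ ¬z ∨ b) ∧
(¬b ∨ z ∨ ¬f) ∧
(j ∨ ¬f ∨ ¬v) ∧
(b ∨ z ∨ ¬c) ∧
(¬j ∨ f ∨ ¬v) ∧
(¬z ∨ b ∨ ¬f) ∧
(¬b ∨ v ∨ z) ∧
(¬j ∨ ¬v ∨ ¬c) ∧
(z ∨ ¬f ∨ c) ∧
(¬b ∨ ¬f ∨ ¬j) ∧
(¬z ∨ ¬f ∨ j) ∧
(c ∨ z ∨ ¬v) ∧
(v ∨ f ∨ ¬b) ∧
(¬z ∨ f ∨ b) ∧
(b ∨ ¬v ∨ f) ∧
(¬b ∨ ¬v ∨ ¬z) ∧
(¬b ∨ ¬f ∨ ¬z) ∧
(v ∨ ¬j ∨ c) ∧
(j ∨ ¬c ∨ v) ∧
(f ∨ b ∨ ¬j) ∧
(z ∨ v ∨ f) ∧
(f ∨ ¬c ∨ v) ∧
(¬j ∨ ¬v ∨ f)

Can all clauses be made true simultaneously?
No

No, the formula is not satisfiable.

No assignment of truth values to the variables can make all 26 clauses true simultaneously.

The formula is UNSAT (unsatisfiable).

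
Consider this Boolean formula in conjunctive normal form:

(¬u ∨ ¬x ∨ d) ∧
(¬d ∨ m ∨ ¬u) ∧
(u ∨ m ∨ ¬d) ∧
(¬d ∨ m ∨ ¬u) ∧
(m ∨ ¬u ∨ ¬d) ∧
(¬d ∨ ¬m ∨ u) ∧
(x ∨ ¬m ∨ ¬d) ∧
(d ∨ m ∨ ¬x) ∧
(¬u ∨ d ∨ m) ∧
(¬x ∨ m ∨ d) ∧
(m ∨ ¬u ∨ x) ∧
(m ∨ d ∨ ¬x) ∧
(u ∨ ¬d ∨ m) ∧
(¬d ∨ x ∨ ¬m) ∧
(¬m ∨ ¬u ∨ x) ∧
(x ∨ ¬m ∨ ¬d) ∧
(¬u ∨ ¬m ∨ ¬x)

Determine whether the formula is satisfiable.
Yes

Yes, the formula is satisfiable.

One satisfying assignment is: x=False, u=False, m=False, d=False

Verification: With this assignment, all 17 clauses evaluate to true.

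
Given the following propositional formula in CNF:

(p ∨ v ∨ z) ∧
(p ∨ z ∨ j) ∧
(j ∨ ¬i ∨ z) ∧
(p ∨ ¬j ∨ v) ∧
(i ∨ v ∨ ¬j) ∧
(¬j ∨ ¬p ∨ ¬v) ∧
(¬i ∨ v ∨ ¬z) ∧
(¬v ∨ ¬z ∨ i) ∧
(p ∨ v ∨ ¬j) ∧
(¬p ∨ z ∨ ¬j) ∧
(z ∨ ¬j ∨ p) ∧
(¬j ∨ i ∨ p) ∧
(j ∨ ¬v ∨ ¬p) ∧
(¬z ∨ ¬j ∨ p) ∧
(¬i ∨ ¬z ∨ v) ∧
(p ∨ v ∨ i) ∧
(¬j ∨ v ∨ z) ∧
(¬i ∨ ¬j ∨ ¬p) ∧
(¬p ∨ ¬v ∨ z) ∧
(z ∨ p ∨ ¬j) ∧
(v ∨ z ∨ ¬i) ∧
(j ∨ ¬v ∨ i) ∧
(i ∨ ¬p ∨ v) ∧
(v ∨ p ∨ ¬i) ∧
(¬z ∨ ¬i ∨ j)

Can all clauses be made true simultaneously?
No

No, the formula is not satisfiable.

No assignment of truth values to the variables can make all 25 clauses true simultaneously.

The formula is UNSAT (unsatisfiable).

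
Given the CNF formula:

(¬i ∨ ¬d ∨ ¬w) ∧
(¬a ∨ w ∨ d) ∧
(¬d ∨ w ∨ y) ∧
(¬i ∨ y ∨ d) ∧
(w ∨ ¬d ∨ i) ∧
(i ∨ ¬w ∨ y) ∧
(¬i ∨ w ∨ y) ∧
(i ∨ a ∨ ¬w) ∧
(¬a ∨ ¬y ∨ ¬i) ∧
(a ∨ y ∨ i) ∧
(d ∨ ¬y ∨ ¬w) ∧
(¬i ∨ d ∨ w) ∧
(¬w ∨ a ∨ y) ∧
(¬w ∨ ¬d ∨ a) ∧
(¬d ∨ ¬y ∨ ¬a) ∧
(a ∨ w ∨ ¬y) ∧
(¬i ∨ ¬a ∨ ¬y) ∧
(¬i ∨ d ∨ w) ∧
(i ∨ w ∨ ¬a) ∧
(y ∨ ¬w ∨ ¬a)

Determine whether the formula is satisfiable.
No

No, the formula is not satisfiable.

No assignment of truth values to the variables can make all 20 clauses true simultaneously.

The formula is UNSAT (unsatisfiable).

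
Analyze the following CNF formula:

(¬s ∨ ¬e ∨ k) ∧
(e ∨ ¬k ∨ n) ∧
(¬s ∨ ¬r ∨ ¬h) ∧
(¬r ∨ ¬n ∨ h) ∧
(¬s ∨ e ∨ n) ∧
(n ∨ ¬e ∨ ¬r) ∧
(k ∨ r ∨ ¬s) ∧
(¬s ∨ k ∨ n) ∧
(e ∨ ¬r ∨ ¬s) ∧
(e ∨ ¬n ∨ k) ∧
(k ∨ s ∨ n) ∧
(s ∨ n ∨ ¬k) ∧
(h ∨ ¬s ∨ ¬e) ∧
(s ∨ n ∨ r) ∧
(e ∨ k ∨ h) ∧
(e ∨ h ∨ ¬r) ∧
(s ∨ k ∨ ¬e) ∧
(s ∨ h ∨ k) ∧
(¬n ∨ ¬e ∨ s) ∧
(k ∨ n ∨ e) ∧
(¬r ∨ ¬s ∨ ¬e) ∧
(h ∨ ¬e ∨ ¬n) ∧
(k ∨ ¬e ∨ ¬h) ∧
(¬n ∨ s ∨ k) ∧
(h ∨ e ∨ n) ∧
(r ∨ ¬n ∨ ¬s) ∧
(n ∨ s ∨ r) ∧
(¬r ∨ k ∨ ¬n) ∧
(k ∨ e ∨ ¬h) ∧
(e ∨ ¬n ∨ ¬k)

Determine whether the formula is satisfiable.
Yes

Yes, the formula is satisfiable.

One satisfying assignment is: s=True, e=True, h=True, r=False, n=False, k=True

Verification: With this assignment, all 30 clauses evaluate to true.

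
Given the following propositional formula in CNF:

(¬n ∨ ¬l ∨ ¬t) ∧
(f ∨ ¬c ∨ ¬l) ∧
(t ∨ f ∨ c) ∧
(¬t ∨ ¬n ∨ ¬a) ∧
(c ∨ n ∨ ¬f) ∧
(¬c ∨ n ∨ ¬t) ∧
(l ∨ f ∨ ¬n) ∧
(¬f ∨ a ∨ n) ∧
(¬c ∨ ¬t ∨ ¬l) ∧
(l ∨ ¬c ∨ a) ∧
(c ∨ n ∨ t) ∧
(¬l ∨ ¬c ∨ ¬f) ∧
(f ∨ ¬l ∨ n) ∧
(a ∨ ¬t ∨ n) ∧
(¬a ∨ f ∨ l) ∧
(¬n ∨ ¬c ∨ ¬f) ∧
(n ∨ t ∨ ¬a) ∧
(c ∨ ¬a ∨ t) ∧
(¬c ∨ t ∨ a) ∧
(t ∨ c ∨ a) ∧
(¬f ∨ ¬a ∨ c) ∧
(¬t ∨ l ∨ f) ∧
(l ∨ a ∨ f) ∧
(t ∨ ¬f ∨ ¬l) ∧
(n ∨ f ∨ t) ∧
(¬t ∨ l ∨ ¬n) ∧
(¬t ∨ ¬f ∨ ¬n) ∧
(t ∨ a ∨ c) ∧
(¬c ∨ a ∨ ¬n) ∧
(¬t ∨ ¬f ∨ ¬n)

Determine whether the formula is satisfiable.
No

No, the formula is not satisfiable.

No assignment of truth values to the variables can make all 30 clauses true simultaneously.

The formula is UNSAT (unsatisfiable).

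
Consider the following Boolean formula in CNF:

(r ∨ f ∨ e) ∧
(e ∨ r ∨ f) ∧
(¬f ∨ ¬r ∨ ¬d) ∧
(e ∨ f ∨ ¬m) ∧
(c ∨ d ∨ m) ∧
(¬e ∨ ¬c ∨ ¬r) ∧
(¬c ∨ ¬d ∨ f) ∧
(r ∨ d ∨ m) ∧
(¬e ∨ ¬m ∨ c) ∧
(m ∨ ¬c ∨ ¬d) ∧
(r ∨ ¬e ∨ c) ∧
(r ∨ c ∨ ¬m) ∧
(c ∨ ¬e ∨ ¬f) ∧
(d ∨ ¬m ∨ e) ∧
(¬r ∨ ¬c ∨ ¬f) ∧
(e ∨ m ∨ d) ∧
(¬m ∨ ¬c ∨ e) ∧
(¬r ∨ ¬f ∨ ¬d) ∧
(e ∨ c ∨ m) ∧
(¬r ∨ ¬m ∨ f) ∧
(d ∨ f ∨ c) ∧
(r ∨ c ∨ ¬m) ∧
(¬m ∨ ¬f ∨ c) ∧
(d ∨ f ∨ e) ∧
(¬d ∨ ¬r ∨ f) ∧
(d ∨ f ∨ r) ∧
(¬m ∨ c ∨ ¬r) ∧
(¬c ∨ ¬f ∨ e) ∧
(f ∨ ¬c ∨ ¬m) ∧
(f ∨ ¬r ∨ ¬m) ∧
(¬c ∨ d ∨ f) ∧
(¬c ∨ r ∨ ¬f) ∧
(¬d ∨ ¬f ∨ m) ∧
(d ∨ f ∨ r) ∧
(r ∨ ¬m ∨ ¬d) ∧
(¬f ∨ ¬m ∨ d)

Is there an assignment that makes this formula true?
No

No, the formula is not satisfiable.

No assignment of truth values to the variables can make all 36 clauses true simultaneously.

The formula is UNSAT (unsatisfiable).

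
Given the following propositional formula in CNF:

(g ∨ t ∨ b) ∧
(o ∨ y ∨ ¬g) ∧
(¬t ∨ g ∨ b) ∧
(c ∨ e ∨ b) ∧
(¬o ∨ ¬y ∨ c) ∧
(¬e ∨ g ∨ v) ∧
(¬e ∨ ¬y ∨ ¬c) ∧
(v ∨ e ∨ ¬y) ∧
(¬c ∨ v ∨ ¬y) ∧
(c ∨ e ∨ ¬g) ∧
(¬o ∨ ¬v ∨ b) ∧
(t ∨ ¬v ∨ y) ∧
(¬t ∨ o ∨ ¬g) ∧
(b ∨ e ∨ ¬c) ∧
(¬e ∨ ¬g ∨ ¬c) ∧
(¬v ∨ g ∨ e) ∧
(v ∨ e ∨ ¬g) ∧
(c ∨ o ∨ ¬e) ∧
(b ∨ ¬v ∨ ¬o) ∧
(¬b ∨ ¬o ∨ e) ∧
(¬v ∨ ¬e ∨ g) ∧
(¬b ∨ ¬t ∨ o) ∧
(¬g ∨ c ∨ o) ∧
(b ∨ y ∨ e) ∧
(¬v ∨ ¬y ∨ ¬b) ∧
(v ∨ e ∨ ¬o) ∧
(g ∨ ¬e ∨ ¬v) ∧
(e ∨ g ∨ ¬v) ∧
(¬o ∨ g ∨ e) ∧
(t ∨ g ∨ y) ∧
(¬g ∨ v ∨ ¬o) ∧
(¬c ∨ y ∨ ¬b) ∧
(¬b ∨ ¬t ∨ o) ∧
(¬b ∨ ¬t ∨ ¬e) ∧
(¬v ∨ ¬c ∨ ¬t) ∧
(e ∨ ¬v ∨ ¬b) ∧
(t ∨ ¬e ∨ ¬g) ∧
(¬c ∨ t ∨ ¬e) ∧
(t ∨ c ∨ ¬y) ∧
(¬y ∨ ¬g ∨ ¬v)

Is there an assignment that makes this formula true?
No

No, the formula is not satisfiable.

No assignment of truth values to the variables can make all 40 clauses true simultaneously.

The formula is UNSAT (unsatisfiable).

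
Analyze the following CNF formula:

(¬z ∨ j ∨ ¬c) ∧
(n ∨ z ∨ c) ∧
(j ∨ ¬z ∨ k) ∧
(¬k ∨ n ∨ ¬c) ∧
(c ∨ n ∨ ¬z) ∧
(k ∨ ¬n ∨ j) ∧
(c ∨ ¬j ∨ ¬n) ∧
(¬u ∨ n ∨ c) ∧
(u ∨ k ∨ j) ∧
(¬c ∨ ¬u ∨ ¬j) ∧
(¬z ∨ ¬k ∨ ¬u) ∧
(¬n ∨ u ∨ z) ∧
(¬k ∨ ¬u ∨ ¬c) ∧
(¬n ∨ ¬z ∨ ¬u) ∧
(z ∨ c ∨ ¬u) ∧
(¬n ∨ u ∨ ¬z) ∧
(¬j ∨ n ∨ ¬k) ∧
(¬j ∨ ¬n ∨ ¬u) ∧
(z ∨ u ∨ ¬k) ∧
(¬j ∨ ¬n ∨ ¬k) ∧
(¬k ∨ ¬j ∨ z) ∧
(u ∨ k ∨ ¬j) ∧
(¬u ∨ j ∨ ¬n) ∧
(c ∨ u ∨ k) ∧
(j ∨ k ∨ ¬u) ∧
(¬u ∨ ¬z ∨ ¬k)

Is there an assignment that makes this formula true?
No

No, the formula is not satisfiable.

No assignment of truth values to the variables can make all 26 clauses true simultaneously.

The formula is UNSAT (unsatisfiable).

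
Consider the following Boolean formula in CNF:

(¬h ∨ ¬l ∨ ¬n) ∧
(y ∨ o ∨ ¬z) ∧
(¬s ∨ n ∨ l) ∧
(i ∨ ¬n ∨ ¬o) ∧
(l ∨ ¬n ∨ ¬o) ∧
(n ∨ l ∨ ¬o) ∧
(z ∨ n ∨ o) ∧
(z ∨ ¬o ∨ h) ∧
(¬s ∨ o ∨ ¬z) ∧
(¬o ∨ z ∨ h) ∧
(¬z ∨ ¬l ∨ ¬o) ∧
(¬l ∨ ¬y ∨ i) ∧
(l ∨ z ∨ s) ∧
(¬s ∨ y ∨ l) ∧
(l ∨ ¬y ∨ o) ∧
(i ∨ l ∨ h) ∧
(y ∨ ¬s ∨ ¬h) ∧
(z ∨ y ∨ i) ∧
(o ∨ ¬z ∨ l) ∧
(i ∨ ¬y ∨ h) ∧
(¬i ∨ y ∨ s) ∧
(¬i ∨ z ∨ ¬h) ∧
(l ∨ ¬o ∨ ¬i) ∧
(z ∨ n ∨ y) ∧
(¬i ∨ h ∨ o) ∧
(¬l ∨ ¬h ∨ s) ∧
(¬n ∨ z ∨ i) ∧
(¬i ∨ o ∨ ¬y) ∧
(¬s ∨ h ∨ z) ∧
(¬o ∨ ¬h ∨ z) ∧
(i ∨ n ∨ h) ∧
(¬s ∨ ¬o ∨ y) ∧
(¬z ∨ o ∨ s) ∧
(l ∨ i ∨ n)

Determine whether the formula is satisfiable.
No

No, the formula is not satisfiable.

No assignment of truth values to the variables can make all 34 clauses true simultaneously.

The formula is UNSAT (unsatisfiable).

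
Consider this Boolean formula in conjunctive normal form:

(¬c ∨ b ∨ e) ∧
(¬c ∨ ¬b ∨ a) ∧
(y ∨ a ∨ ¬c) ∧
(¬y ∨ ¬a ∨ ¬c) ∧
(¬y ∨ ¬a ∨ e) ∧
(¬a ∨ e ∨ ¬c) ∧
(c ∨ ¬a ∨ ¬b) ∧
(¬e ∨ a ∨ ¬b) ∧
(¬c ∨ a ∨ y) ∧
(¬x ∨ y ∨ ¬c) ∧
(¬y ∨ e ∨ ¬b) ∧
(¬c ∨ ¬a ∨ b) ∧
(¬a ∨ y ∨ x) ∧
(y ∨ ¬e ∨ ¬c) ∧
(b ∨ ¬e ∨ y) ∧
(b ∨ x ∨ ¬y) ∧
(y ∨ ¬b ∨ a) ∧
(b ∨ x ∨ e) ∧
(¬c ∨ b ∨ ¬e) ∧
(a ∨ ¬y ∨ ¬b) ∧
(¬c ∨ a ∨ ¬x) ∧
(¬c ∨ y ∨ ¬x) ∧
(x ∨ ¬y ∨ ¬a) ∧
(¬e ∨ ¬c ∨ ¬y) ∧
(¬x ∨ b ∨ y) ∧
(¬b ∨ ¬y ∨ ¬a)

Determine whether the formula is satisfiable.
Yes

Yes, the formula is satisfiable.

One satisfying assignment is: b=False, c=False, a=False, e=False, x=True, y=True

Verification: With this assignment, all 26 clauses evaluate to true.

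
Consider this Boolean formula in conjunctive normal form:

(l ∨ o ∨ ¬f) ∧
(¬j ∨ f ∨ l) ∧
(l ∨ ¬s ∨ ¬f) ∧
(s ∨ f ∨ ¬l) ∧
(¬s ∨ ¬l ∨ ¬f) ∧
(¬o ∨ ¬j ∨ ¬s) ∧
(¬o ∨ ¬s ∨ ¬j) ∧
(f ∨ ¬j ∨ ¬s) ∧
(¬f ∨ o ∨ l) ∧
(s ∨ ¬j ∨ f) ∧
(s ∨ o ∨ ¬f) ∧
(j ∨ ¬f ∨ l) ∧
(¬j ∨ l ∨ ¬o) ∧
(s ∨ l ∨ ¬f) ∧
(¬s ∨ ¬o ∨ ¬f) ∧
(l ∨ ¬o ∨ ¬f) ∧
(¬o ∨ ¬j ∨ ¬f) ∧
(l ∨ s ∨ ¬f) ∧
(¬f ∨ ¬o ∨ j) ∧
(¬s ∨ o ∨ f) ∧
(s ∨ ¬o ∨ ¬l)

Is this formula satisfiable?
Yes

Yes, the formula is satisfiable.

One satisfying assignment is: o=False, l=False, f=False, j=False, s=False

Verification: With this assignment, all 21 clauses evaluate to true.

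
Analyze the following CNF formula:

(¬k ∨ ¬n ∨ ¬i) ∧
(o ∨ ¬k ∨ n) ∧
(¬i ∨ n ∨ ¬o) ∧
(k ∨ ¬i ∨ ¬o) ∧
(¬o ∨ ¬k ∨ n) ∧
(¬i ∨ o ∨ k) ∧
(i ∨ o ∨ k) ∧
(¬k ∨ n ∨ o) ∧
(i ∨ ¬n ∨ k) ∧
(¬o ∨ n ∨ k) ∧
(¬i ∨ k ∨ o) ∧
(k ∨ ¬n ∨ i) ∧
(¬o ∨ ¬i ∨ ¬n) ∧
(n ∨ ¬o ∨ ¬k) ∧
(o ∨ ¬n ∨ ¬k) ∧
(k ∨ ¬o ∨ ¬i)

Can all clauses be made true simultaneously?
Yes

Yes, the formula is satisfiable.

One satisfying assignment is: i=False, k=True, n=True, o=True

Verification: With this assignment, all 16 clauses evaluate to true.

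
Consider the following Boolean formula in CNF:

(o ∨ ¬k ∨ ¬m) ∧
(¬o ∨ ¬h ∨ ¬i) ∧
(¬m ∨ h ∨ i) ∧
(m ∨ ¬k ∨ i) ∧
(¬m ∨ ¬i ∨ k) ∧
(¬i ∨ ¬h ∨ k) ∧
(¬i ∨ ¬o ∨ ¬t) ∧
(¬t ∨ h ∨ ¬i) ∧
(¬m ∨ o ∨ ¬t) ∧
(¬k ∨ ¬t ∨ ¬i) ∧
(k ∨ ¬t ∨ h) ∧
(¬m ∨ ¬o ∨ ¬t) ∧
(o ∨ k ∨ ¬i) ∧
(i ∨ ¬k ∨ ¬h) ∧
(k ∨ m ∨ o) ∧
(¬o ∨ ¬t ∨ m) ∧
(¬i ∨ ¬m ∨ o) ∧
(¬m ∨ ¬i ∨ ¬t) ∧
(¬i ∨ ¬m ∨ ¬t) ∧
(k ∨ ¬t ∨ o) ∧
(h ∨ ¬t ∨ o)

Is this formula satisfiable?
Yes

Yes, the formula is satisfiable.

One satisfying assignment is: t=False, k=False, i=False, h=False, o=True, m=False

Verification: With this assignment, all 21 clauses evaluate to true.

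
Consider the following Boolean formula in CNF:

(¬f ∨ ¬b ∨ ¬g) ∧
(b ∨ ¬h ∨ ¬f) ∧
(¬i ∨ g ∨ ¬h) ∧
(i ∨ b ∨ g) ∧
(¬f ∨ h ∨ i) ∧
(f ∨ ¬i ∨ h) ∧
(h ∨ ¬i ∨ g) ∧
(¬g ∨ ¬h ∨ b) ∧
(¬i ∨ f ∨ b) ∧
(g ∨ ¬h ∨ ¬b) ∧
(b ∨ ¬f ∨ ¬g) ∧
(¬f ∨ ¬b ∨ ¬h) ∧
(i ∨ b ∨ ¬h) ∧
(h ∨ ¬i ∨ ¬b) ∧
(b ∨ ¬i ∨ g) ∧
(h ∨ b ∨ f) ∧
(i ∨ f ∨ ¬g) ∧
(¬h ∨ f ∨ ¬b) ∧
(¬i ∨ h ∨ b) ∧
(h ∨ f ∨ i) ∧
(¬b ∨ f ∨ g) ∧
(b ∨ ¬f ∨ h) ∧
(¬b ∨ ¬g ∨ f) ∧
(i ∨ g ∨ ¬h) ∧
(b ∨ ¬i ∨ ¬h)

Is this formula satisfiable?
No

No, the formula is not satisfiable.

No assignment of truth values to the variables can make all 25 clauses true simultaneously.

The formula is UNSAT (unsatisfiable).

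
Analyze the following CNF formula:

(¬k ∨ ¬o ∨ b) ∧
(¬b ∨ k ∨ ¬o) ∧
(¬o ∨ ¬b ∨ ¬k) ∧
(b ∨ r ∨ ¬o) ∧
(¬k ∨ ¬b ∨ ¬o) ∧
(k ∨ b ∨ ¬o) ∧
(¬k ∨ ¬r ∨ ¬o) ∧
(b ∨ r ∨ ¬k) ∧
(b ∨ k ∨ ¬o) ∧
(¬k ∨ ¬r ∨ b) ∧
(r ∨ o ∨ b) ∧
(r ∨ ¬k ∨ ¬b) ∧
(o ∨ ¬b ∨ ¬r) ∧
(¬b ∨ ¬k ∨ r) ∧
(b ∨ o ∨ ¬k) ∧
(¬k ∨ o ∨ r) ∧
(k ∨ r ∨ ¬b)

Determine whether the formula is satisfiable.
Yes

Yes, the formula is satisfiable.

One satisfying assignment is: r=True, o=False, k=False, b=False

Verification: With this assignment, all 17 clauses evaluate to true.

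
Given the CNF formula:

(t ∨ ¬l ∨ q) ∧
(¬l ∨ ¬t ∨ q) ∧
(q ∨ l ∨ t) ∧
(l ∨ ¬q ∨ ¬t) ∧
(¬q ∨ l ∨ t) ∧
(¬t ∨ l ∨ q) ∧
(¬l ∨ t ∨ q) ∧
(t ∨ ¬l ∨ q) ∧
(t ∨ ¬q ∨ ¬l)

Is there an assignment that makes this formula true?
Yes

Yes, the formula is satisfiable.

One satisfying assignment is: t=True, l=True, q=True

Verification: With this assignment, all 9 clauses evaluate to true.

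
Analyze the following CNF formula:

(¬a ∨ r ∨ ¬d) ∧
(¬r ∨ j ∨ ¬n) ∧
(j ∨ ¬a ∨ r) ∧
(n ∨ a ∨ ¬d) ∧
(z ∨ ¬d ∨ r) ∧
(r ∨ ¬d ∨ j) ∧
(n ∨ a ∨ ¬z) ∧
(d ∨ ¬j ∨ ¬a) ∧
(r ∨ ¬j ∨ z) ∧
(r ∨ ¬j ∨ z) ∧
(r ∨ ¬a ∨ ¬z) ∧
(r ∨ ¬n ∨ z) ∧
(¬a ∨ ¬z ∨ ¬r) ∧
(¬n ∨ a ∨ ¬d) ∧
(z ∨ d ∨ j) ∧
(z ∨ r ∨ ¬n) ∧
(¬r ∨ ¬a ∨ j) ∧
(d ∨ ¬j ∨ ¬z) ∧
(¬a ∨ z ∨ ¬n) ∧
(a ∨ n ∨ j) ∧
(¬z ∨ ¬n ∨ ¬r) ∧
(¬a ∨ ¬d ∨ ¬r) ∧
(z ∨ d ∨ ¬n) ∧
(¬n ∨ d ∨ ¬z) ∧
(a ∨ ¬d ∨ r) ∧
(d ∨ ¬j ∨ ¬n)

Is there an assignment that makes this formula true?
Yes

Yes, the formula is satisfiable.

One satisfying assignment is: n=False, a=False, j=True, z=False, d=False, r=True

Verification: With this assignment, all 26 clauses evaluate to true.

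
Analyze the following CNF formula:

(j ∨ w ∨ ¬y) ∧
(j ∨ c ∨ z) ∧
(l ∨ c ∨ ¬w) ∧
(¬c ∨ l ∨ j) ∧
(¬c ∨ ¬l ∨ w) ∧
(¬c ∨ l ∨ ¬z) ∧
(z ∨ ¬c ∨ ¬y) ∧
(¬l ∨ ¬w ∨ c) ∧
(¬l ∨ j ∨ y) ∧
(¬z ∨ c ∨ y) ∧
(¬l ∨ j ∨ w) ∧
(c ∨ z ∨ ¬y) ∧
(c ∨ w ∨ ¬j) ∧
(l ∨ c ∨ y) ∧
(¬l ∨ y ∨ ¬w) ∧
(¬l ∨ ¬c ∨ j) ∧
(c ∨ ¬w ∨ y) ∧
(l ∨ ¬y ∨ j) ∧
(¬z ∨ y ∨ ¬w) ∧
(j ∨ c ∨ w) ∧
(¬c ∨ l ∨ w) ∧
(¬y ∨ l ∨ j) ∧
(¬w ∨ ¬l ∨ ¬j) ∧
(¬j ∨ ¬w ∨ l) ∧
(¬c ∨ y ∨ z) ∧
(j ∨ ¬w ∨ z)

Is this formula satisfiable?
No

No, the formula is not satisfiable.

No assignment of truth values to the variables can make all 26 clauses true simultaneously.

The formula is UNSAT (unsatisfiable).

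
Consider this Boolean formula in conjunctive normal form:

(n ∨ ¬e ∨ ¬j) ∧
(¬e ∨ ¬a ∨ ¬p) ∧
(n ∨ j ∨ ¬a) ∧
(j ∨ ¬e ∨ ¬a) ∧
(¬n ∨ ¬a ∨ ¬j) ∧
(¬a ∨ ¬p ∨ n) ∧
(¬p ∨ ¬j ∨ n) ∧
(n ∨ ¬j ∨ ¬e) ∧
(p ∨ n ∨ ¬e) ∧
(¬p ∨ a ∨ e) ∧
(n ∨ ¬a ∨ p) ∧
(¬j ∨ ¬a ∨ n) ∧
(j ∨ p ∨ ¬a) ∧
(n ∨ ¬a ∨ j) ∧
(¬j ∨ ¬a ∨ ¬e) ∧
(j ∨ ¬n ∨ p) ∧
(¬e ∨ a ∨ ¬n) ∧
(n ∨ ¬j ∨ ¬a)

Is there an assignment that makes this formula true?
Yes

Yes, the formula is satisfiable.

One satisfying assignment is: e=False, n=False, a=False, p=False, j=False

Verification: With this assignment, all 18 clauses evaluate to true.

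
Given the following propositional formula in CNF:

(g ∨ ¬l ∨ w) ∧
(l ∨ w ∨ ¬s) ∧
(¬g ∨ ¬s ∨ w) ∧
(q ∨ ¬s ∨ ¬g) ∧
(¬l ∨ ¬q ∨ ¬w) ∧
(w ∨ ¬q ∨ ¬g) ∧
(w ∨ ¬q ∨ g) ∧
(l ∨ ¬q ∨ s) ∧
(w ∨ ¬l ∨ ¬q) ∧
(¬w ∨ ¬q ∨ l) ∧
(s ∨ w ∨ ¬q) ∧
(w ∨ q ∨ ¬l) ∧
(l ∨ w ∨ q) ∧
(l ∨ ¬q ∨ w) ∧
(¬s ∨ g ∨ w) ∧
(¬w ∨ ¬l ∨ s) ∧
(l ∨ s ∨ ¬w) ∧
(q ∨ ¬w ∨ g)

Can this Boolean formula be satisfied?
No

No, the formula is not satisfiable.

No assignment of truth values to the variables can make all 18 clauses true simultaneously.

The formula is UNSAT (unsatisfiable).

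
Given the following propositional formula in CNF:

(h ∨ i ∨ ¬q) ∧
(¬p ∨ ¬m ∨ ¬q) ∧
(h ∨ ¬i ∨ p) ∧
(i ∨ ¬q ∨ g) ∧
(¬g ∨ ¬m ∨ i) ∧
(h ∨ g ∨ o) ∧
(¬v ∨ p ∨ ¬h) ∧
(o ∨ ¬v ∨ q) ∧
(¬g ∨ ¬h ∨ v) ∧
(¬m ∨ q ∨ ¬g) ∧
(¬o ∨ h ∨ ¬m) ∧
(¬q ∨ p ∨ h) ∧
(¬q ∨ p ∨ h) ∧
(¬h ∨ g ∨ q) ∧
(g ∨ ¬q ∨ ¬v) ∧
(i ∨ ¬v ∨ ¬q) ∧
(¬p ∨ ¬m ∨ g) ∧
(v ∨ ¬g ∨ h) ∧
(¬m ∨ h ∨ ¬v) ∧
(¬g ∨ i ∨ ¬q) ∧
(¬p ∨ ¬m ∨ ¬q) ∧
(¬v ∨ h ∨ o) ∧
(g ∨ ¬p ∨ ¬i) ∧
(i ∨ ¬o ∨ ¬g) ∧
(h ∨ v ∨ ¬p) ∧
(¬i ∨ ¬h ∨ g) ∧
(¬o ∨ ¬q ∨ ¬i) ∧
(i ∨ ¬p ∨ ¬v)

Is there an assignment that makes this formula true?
Yes

Yes, the formula is satisfiable.

One satisfying assignment is: p=False, h=False, i=False, q=False, g=False, m=False, v=False, o=True

Verification: With this assignment, all 28 clauses evaluate to true.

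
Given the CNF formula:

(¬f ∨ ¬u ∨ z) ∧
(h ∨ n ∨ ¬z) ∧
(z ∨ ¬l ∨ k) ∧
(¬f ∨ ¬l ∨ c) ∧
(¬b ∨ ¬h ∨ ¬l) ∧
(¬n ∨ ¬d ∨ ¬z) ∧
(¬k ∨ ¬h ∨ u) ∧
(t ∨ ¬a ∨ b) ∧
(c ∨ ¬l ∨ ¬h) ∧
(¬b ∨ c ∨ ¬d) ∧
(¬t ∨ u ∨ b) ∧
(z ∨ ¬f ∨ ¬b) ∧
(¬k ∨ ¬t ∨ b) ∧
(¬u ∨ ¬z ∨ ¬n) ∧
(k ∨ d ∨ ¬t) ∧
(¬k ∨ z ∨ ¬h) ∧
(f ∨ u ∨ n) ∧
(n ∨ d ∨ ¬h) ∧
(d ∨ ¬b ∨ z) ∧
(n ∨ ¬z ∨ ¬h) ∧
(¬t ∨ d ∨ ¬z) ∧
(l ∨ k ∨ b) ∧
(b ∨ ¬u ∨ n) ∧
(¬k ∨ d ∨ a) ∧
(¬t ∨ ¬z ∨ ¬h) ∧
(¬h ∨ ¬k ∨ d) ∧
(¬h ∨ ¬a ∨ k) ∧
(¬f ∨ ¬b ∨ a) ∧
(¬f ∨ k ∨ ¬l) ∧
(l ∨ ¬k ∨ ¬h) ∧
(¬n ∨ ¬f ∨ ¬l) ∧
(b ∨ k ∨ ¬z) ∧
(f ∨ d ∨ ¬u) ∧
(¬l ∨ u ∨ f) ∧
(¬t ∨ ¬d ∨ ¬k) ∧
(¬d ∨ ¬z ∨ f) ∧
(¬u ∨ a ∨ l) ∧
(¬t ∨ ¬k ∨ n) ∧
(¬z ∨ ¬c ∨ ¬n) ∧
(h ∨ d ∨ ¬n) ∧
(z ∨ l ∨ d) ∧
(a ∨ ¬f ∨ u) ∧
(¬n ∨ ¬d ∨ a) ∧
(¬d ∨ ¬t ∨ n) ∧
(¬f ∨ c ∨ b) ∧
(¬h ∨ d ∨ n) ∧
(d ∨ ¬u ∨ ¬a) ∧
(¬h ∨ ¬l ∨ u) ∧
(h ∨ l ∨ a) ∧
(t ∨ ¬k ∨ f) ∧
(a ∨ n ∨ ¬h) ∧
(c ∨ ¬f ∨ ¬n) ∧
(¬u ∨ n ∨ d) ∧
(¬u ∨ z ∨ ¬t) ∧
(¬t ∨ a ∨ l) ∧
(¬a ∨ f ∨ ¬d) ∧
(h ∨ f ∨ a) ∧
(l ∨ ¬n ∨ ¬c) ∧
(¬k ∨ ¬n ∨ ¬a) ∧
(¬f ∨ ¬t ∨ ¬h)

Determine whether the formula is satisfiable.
Yes

Yes, the formula is satisfiable.

One satisfying assignment is: u=False, b=True, k=False, c=False, t=False, f=False, z=True, l=False, n=True, d=False, h=True, a=False

Verification: With this assignment, all 60 clauses evaluate to true.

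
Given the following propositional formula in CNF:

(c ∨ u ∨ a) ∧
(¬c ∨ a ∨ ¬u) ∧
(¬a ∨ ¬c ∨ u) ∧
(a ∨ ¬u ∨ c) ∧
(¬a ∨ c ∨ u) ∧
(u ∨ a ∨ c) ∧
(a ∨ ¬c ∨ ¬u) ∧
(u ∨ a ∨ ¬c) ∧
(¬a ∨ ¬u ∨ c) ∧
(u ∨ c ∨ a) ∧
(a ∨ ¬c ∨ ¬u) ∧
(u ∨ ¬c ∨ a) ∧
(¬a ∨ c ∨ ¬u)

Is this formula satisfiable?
Yes

Yes, the formula is satisfiable.

One satisfying assignment is: u=True, a=True, c=True

Verification: With this assignment, all 13 clauses evaluate to true.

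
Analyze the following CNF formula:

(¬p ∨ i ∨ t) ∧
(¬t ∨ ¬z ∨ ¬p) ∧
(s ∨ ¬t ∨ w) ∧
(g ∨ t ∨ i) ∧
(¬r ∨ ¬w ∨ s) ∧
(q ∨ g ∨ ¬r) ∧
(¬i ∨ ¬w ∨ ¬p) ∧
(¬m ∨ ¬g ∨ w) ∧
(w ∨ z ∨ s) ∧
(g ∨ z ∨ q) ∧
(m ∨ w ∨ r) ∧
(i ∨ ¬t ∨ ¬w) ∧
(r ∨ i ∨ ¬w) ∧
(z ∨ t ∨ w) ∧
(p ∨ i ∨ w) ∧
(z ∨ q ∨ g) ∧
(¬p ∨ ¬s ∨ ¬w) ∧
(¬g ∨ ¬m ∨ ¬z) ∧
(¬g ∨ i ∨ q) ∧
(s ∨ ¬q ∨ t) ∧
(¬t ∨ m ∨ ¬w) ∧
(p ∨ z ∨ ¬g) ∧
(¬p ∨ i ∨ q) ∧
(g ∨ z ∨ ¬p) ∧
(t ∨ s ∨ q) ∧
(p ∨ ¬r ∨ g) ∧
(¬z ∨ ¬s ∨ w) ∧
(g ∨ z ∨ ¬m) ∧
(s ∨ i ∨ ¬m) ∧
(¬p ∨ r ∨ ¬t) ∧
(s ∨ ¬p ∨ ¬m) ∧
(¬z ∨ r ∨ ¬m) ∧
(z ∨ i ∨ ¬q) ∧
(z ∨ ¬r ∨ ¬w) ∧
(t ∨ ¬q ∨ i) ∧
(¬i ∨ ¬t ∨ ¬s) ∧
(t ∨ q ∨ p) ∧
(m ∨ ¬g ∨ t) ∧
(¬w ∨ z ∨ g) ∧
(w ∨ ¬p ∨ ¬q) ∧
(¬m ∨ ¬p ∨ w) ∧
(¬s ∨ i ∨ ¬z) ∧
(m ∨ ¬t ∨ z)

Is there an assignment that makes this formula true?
Yes

Yes, the formula is satisfiable.

One satisfying assignment is: i=True, t=False, m=False, p=False, q=True, s=True, z=True, r=False, g=False, w=True

Verification: With this assignment, all 43 clauses evaluate to true.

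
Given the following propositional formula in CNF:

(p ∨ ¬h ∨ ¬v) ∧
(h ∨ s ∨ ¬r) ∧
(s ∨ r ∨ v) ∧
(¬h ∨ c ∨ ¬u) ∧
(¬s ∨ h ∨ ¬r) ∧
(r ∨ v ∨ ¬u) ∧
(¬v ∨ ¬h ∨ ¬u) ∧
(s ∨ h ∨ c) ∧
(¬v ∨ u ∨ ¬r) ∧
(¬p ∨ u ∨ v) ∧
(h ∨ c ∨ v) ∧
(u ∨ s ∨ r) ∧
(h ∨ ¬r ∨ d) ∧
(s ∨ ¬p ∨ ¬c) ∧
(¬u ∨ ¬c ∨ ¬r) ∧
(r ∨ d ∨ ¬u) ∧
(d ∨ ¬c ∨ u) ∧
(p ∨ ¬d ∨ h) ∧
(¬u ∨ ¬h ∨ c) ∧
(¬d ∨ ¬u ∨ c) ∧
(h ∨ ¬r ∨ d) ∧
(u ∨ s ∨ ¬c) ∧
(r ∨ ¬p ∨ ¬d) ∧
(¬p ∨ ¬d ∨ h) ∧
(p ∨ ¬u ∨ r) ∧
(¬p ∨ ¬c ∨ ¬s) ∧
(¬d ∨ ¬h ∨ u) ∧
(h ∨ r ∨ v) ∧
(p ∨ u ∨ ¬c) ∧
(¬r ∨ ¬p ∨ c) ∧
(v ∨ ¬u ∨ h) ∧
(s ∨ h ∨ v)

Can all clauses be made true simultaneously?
Yes

Yes, the formula is satisfiable.

One satisfying assignment is: r=False, v=False, p=False, h=True, s=True, d=False, u=False, c=False

Verification: With this assignment, all 32 clauses evaluate to true.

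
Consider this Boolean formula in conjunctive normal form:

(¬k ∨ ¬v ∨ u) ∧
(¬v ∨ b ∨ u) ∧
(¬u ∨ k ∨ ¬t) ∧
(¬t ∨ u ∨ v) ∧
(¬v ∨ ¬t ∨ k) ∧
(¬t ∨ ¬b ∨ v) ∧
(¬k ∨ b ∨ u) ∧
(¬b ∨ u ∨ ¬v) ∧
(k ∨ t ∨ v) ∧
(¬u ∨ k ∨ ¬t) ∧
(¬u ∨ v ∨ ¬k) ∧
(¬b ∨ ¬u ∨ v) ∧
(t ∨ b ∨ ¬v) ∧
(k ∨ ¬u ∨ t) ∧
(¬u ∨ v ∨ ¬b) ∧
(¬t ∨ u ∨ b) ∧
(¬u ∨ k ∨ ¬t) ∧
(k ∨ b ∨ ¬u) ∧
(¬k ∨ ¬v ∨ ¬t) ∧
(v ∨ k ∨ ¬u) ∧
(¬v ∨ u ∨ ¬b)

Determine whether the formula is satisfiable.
Yes

Yes, the formula is satisfiable.

One satisfying assignment is: b=True, t=False, k=True, u=False, v=False

Verification: With this assignment, all 21 clauses evaluate to true.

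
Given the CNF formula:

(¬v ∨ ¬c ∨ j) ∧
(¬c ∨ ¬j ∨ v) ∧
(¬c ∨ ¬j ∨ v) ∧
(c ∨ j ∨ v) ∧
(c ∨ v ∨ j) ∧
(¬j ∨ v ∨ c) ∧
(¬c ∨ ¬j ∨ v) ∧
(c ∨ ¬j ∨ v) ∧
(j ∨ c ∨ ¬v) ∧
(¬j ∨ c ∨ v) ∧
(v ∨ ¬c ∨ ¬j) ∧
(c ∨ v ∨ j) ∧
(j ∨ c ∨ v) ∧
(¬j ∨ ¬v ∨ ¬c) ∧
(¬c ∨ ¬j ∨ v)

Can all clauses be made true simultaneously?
Yes

Yes, the formula is satisfiable.

One satisfying assignment is: c=True, j=False, v=False

Verification: With this assignment, all 15 clauses evaluate to true.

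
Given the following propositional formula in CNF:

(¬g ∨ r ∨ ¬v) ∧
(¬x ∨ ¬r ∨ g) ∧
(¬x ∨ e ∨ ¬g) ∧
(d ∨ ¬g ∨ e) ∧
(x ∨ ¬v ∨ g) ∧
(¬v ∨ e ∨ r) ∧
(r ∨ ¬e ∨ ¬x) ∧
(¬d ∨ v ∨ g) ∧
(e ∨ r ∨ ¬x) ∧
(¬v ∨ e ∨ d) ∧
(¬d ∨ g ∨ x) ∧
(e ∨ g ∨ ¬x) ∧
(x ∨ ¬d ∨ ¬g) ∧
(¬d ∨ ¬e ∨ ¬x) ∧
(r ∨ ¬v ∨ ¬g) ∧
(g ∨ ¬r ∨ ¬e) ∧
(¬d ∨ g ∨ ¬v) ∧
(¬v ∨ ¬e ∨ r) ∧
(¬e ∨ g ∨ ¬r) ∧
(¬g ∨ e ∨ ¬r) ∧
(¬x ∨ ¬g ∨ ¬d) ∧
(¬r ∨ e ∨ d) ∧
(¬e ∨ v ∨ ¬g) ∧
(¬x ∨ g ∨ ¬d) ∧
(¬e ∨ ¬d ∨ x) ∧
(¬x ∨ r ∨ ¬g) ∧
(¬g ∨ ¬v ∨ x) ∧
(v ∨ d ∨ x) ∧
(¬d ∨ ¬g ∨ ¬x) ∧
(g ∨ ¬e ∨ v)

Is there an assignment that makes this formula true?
Yes

Yes, the formula is satisfiable.

One satisfying assignment is: v=True, e=True, x=True, r=True, d=False, g=True

Verification: With this assignment, all 30 clauses evaluate to true.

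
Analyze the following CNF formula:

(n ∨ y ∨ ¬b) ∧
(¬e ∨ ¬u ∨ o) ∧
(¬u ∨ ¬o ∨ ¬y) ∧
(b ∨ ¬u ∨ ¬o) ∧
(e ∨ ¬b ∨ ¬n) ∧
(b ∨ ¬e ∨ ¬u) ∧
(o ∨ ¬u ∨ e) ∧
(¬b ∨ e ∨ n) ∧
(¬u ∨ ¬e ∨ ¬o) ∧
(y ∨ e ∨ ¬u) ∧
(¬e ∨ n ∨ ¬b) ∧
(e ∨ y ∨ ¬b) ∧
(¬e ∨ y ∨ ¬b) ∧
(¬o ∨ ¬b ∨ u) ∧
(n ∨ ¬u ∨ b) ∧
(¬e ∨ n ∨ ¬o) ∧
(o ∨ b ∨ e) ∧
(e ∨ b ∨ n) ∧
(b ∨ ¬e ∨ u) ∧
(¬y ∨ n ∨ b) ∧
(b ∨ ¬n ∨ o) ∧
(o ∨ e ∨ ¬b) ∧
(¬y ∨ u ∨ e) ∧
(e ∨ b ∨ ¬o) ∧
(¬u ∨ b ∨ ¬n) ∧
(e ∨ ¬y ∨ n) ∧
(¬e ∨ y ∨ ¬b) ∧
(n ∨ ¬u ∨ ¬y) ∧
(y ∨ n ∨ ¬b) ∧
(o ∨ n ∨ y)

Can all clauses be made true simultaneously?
Yes

Yes, the formula is satisfiable.

One satisfying assignment is: o=False, n=True, u=False, y=True, e=True, b=True

Verification: With this assignment, all 30 clauses evaluate to true.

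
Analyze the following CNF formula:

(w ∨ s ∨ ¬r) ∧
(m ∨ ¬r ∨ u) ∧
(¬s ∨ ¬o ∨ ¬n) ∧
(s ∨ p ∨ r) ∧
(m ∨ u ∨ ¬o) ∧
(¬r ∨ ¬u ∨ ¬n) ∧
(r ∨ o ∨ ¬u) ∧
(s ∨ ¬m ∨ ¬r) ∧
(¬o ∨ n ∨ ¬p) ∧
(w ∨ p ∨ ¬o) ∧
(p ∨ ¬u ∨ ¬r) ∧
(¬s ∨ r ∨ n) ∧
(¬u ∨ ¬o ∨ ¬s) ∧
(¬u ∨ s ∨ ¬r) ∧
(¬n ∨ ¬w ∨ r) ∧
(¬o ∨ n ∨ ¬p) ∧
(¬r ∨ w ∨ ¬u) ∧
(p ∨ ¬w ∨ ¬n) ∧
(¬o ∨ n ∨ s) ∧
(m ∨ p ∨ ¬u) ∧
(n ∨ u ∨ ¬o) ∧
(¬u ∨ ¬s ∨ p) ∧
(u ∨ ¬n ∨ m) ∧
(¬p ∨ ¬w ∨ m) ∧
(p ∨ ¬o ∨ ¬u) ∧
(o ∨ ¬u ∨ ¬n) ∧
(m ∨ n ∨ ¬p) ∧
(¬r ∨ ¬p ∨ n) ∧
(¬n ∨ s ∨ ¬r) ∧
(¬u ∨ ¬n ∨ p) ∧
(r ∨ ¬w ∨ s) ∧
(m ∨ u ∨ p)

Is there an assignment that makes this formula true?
Yes

Yes, the formula is satisfiable.

One satisfying assignment is: n=False, u=False, w=False, r=True, s=True, p=False, m=True, o=False

Verification: With this assignment, all 32 clauses evaluate to true.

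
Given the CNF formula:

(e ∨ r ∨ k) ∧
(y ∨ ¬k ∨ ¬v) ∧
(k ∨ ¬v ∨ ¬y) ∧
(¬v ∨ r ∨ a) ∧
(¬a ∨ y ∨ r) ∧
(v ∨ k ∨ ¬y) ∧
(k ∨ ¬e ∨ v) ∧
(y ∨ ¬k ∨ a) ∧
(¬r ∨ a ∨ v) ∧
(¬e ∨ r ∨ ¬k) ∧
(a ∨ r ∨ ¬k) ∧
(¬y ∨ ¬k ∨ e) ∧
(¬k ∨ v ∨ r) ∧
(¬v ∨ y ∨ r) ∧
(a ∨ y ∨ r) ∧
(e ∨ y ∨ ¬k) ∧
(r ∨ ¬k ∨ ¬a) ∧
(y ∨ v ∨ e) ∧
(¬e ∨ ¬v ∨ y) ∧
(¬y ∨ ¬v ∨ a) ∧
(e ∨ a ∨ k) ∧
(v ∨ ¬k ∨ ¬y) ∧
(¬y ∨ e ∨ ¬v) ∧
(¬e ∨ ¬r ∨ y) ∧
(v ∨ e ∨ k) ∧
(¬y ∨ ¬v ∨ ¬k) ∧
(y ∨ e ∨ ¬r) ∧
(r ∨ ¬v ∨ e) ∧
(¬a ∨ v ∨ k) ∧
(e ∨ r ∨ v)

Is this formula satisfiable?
No

No, the formula is not satisfiable.

No assignment of truth values to the variables can make all 30 clauses true simultaneously.

The formula is UNSAT (unsatisfiable).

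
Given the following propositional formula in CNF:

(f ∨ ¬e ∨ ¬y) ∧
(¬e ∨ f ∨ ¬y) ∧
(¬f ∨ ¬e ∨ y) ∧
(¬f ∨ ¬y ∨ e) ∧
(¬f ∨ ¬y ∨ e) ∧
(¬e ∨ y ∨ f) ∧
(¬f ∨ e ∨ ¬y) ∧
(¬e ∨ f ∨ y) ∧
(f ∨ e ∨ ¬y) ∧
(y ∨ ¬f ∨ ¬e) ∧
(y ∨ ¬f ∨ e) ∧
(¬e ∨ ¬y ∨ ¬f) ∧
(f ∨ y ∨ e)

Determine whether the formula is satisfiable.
No

No, the formula is not satisfiable.

No assignment of truth values to the variables can make all 13 clauses true simultaneously.

The formula is UNSAT (unsatisfiable).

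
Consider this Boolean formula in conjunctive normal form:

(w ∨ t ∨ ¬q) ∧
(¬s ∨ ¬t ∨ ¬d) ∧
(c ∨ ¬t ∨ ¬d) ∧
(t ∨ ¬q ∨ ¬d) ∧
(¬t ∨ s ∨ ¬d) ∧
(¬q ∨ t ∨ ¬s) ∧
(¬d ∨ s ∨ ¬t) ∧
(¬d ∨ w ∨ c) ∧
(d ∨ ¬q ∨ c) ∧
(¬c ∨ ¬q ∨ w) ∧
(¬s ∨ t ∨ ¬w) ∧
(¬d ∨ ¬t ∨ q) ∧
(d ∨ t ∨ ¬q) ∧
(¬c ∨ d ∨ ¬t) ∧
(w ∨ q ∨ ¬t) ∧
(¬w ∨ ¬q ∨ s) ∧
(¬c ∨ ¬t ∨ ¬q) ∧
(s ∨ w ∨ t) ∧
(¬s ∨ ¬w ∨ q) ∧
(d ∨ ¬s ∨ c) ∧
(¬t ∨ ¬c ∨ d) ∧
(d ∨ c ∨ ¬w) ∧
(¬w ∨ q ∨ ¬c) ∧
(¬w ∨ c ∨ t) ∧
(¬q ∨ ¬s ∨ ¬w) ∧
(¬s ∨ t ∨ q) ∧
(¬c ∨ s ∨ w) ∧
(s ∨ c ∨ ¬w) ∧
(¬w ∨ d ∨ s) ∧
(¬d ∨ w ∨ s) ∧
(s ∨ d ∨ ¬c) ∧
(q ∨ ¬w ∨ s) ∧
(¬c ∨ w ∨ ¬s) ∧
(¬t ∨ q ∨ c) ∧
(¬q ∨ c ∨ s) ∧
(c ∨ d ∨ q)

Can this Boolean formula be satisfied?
No

No, the formula is not satisfiable.

No assignment of truth values to the variables can make all 36 clauses true simultaneously.

The formula is UNSAT (unsatisfiable).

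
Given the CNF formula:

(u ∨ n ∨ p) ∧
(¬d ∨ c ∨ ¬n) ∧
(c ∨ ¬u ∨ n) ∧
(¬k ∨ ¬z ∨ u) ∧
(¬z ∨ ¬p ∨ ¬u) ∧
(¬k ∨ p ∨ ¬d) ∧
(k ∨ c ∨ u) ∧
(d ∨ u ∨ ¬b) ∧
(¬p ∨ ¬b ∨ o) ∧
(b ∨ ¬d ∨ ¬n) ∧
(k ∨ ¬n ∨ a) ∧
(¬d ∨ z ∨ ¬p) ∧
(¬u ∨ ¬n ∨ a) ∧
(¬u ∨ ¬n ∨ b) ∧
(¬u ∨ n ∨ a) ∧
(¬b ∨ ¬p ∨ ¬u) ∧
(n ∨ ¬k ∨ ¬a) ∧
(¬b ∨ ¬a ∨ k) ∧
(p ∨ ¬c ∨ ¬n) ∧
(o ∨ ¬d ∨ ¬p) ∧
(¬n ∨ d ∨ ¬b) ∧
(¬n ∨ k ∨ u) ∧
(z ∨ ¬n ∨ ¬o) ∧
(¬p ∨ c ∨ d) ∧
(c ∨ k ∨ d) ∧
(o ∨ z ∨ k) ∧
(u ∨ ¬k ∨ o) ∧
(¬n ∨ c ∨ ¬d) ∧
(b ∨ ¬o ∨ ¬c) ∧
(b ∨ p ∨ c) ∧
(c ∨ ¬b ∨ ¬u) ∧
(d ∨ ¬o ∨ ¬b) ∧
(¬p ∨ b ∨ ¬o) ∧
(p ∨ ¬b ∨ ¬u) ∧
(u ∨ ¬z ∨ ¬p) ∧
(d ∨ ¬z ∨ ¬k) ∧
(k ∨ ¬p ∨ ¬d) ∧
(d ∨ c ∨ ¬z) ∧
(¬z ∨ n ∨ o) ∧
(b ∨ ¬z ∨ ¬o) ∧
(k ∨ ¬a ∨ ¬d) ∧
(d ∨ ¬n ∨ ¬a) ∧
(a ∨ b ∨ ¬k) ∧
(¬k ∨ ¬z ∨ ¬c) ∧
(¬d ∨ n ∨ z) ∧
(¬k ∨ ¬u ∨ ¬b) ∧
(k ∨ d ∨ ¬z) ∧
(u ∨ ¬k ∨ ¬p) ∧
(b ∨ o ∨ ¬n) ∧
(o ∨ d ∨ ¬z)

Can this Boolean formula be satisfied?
No

No, the formula is not satisfiable.

No assignment of truth values to the variables can make all 50 clauses true simultaneously.

The formula is UNSAT (unsatisfiable).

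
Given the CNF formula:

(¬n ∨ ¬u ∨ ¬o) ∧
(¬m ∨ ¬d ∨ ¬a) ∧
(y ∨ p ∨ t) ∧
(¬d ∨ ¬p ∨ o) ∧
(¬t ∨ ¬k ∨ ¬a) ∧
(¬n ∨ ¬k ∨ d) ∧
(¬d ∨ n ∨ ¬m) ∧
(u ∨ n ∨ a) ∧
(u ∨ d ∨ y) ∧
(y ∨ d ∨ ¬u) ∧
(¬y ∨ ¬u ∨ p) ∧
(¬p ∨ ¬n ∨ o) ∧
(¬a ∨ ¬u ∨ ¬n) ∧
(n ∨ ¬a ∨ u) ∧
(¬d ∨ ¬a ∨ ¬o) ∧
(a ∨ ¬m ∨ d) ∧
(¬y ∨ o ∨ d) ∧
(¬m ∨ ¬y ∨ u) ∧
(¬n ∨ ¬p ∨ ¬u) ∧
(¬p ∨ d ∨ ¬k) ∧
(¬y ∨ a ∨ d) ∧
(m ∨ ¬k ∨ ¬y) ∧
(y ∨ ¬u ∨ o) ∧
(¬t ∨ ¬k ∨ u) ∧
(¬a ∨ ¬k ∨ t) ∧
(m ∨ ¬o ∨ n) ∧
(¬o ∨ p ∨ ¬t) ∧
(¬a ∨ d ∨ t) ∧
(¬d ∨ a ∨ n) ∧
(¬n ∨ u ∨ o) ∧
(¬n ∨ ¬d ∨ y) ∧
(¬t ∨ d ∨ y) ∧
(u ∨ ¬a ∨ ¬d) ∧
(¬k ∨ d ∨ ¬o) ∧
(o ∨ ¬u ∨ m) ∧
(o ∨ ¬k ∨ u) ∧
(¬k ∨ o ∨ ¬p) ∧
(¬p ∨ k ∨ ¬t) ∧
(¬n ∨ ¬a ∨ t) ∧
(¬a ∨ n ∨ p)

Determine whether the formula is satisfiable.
Yes

Yes, the formula is satisfiable.

One satisfying assignment is: t=False, d=True, m=False, y=True, p=False, u=False, a=False, n=True, o=True, k=False

Verification: With this assignment, all 40 clauses evaluate to true.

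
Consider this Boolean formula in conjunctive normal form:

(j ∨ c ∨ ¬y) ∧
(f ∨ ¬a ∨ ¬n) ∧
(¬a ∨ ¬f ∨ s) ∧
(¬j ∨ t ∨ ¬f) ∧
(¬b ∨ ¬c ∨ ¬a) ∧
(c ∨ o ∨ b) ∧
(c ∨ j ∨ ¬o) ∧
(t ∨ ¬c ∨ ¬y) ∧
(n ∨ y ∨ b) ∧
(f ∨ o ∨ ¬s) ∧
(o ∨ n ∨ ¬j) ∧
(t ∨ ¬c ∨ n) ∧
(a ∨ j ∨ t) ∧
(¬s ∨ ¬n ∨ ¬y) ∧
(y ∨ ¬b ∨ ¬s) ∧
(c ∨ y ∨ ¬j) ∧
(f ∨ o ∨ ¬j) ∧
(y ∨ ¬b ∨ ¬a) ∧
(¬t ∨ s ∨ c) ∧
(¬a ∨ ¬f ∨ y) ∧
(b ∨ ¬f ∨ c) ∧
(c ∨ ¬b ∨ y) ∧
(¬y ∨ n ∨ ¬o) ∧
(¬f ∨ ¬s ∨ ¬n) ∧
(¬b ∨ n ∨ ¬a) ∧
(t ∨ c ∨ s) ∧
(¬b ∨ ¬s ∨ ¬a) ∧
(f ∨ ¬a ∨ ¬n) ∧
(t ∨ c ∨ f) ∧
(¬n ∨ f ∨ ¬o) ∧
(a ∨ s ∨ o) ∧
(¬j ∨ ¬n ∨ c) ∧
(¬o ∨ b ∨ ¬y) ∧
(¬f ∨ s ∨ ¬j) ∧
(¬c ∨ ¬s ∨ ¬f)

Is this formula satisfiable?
Yes

Yes, the formula is satisfiable.

One satisfying assignment is: b=False, y=True, f=False, o=False, c=True, s=False, a=True, n=False, t=True, j=False

Verification: With this assignment, all 35 clauses evaluate to true.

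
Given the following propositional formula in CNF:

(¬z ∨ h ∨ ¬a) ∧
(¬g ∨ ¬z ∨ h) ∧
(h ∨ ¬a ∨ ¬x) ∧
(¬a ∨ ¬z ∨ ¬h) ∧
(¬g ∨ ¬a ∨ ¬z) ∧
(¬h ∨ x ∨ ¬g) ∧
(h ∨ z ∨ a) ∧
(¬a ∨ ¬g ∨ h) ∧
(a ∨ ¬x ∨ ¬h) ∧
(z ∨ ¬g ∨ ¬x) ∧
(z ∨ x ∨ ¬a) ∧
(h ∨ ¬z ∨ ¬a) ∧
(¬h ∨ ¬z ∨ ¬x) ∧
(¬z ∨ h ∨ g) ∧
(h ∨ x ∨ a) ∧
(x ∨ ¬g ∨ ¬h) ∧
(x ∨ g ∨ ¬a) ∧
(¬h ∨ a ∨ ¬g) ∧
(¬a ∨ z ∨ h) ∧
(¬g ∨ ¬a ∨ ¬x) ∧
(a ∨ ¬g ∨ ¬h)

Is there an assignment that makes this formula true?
Yes

Yes, the formula is satisfiable.

One satisfying assignment is: a=False, x=False, h=True, z=False, g=False

Verification: With this assignment, all 21 clauses evaluate to true.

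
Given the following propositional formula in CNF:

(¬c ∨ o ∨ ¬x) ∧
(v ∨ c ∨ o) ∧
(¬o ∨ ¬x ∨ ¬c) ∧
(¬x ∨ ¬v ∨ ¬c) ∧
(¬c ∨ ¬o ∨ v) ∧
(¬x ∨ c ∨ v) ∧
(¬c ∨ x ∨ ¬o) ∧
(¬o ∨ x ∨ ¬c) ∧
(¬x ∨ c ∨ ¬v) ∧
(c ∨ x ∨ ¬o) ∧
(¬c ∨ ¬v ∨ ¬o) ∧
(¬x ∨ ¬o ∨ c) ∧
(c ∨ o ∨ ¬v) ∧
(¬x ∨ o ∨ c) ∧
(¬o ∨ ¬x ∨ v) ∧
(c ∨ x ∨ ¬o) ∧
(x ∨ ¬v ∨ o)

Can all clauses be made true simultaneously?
Yes

Yes, the formula is satisfiable.

One satisfying assignment is: x=False, c=True, o=False, v=False

Verification: With this assignment, all 17 clauses evaluate to true.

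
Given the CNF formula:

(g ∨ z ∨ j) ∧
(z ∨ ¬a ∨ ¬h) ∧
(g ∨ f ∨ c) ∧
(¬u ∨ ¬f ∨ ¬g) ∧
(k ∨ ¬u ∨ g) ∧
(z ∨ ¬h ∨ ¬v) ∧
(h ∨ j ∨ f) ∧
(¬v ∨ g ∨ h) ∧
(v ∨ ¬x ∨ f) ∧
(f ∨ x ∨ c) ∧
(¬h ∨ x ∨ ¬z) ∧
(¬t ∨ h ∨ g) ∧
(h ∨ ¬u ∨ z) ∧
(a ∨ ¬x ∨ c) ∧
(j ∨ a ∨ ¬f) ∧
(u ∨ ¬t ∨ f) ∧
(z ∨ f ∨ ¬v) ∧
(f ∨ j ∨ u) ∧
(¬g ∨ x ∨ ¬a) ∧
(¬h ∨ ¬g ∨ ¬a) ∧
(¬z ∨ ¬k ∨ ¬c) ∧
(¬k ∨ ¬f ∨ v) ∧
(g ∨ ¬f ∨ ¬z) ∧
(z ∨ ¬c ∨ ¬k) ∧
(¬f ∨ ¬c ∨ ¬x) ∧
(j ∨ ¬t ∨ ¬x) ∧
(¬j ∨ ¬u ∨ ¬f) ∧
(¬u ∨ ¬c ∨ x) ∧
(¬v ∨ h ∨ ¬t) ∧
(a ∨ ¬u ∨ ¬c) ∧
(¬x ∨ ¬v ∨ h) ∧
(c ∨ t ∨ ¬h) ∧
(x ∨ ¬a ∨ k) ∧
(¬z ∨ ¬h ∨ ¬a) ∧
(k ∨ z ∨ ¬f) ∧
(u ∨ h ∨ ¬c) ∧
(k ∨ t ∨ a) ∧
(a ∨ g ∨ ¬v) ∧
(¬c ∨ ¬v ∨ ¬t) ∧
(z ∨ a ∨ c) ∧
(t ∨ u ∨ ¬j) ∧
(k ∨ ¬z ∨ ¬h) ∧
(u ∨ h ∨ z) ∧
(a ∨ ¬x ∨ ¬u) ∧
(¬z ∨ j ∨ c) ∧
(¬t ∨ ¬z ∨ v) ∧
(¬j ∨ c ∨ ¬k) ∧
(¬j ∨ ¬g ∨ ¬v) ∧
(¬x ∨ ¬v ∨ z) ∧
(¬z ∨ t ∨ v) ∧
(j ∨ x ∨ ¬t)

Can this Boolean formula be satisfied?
No

No, the formula is not satisfiable.

No assignment of truth values to the variables can make all 51 clauses true simultaneously.

The formula is UNSAT (unsatisfiable).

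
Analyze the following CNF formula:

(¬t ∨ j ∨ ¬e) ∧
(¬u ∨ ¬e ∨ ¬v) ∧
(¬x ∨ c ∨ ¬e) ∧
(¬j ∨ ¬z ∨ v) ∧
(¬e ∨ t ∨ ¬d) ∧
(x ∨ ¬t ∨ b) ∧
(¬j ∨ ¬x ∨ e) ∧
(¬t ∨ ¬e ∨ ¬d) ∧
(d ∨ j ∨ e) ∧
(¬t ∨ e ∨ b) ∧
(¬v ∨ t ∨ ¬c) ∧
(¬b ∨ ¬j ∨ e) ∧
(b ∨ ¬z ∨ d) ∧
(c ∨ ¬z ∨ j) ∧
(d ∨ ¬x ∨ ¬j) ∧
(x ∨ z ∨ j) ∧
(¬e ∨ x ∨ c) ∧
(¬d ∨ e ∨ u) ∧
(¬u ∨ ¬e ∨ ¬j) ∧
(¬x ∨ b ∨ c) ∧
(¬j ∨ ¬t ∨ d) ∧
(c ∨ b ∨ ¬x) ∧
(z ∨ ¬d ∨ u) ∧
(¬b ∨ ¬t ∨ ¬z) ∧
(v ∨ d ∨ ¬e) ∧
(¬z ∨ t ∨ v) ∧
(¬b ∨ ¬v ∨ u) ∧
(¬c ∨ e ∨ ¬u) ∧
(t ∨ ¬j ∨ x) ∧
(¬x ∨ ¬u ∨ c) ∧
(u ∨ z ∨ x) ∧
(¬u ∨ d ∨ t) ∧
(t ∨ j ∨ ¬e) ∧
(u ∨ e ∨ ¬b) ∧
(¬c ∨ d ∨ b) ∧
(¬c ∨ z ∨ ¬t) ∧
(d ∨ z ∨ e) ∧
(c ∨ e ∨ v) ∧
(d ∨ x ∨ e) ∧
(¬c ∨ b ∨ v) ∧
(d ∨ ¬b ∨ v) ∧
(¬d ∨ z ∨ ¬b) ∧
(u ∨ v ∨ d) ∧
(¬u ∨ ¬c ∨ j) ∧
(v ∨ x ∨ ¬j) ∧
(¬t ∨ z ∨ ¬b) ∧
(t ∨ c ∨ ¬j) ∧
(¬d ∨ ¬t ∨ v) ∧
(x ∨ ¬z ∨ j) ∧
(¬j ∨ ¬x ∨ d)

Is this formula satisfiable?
No

No, the formula is not satisfiable.

No assignment of truth values to the variables can make all 50 clauses true simultaneously.

The formula is UNSAT (unsatisfiable).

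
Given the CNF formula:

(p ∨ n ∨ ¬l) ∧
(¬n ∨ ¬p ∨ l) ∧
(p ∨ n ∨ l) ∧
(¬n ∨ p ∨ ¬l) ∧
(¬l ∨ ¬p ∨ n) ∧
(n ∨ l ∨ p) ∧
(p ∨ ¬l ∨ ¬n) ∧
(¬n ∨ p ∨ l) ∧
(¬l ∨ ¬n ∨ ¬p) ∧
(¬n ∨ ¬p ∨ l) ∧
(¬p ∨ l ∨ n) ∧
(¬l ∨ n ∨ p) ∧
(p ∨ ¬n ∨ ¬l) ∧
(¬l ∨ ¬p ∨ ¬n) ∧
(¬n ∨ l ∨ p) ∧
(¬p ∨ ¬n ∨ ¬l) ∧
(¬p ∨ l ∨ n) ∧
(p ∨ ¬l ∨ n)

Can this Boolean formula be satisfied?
No

No, the formula is not satisfiable.

No assignment of truth values to the variables can make all 18 clauses true simultaneously.

The formula is UNSAT (unsatisfiable).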